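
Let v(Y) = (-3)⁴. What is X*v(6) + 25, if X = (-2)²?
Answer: 349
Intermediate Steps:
v(Y) = 81
X = 4
X*v(6) + 25 = 4*81 + 25 = 324 + 25 = 349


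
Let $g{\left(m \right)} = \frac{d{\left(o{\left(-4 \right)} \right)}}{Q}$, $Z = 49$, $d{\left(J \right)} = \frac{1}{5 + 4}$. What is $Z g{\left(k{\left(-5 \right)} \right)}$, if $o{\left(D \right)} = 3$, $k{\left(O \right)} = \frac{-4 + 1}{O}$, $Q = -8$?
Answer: $- \frac{49}{72} \approx -0.68056$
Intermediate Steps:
$k{\left(O \right)} = - \frac{3}{O}$
$d{\left(J \right)} = \frac{1}{9}$
$g{\left(m \right)} = - \frac{1}{72}$ ($g{\left(m \right)} = \frac{1}{9 \left(-8\right)} = \frac{1}{9} \left(- \frac{1}{8}\right) = - \frac{1}{72}$)
$Z g{\left(k{\left(-5 \right)} \right)} = 49 \left(- \frac{1}{72}\right) = - \frac{49}{72}$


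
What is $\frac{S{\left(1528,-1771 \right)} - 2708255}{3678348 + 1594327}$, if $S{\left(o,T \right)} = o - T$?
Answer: $- \frac{2704956}{5272675} \approx -0.51301$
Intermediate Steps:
$\frac{S{\left(1528,-1771 \right)} - 2708255}{3678348 + 1594327} = \frac{\left(1528 - -1771\right) - 2708255}{3678348 + 1594327} = \frac{\left(1528 + 1771\right) - 2708255}{5272675} = \left(3299 - 2708255\right) \frac{1}{5272675} = \left(-2704956\right) \frac{1}{5272675} = - \frac{2704956}{5272675}$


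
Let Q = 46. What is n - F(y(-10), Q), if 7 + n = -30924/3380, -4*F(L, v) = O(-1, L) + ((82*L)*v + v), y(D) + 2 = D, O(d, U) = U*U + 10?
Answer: -9533416/845 ≈ -11282.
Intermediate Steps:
O(d, U) = 10 + U² (O(d, U) = U² + 10 = 10 + U²)
y(D) = -2 + D
F(L, v) = -5/2 - v/4 - L²/4 - 41*L*v/2 (F(L, v) = -((10 + L²) + ((82*L)*v + v))/4 = -((10 + L²) + (82*L*v + v))/4 = -((10 + L²) + (v + 82*L*v))/4 = -(10 + v + L² + 82*L*v)/4 = -5/2 - v/4 - L²/4 - 41*L*v/2)
n = -13646/845 (n = -7 - 30924/3380 = -7 - 30924*1/3380 = -7 - 7731/845 = -13646/845 ≈ -16.149)
n - F(y(-10), Q) = -13646/845 - (-5/2 - ¼*46 - (-2 - 10)²/4 - 41/2*(-2 - 10)*46) = -13646/845 - (-5/2 - 23/2 - ¼*(-12)² - 41/2*(-12)*46) = -13646/845 - (-5/2 - 23/2 - ¼*144 + 11316) = -13646/845 - (-5/2 - 23/2 - 36 + 11316) = -13646/845 - 1*11266 = -13646/845 - 11266 = -9533416/845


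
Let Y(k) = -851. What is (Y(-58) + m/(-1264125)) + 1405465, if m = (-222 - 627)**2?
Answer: 591868983983/421375 ≈ 1.4046e+6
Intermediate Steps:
m = 720801 (m = (-849)**2 = 720801)
(Y(-58) + m/(-1264125)) + 1405465 = (-851 + 720801/(-1264125)) + 1405465 = (-851 + 720801*(-1/1264125)) + 1405465 = (-851 - 240267/421375) + 1405465 = -358830392/421375 + 1405465 = 591868983983/421375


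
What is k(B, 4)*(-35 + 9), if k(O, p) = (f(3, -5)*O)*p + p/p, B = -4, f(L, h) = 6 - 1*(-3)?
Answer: 3718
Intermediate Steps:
f(L, h) = 9 (f(L, h) = 6 + 3 = 9)
k(O, p) = 1 + 9*O*p (k(O, p) = (9*O)*p + p/p = 9*O*p + 1 = 1 + 9*O*p)
k(B, 4)*(-35 + 9) = (1 + 9*(-4)*4)*(-35 + 9) = (1 - 144)*(-26) = -143*(-26) = 3718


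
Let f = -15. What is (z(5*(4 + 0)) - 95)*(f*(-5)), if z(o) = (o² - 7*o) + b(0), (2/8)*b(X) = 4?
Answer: 13575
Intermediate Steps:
b(X) = 16 (b(X) = 4*4 = 16)
z(o) = 16 + o² - 7*o (z(o) = (o² - 7*o) + 16 = 16 + o² - 7*o)
(z(5*(4 + 0)) - 95)*(f*(-5)) = ((16 + (5*(4 + 0))² - 35*(4 + 0)) - 95)*(-15*(-5)) = ((16 + (5*4)² - 35*4) - 95)*75 = ((16 + 20² - 7*20) - 95)*75 = ((16 + 400 - 140) - 95)*75 = (276 - 95)*75 = 181*75 = 13575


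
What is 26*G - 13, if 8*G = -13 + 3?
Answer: -91/2 ≈ -45.500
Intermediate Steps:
G = -5/4 (G = (-13 + 3)/8 = (⅛)*(-10) = -5/4 ≈ -1.2500)
26*G - 13 = 26*(-5/4) - 13 = -65/2 - 13 = -91/2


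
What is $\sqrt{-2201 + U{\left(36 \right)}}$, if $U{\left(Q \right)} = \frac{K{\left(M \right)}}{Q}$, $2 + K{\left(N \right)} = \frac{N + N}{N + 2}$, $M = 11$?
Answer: $\frac{i \sqrt{3347734}}{39} \approx 46.915 i$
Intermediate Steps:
$K{\left(N \right)} = -2 + \frac{2 N}{2 + N}$ ($K{\left(N \right)} = -2 + \frac{N + N}{N + 2} = -2 + \frac{2 N}{2 + N}$)
$U{\left(Q \right)} = - \frac{4}{13 Q}$ ($U{\left(Q \right)} = \frac{\left(-4\right) \frac{1}{2 + 11}}{Q} = \frac{\left(-4\right) \frac{1}{13}}{Q} = - \frac{4}{13 Q}$)
$\sqrt{-2201 + U{\left(36 \right)}} = \sqrt{-2201 - \frac{4}{13 \cdot 36}} = \sqrt{-2201 - \frac{1}{117}} = \sqrt{- \frac{257518}{117}} = \frac{i \sqrt{3347734}}{39}$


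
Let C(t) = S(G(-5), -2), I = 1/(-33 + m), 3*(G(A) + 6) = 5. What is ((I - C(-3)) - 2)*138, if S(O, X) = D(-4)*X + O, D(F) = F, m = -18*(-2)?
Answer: -736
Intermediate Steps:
m = 36
G(A) = -13/3 (G(A) = -6 + (⅓)*5 = -6 + 5/3 = -13/3)
S(O, X) = O - 4*X (S(O, X) = -4*X + O = O - 4*X)
I = ⅓ (I = 1/(-33 + 36) = 1/3 = ⅓ ≈ 0.33333)
C(t) = 11/3 (C(t) = -13/3 - 4*(-2) = -13/3 + 8 = 11/3)
((I - C(-3)) - 2)*138 = ((⅓ - 1*11/3) - 2)*138 = ((⅓ - 11/3) - 2)*138 = (-10/3 - 2)*138 = -16/3*138 = -736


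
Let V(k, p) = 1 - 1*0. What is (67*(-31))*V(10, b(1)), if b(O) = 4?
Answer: -2077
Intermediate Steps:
V(k, p) = 1 (V(k, p) = 1 + 0 = 1)
(67*(-31))*V(10, b(1)) = (67*(-31))*1 = -2077*1 = -2077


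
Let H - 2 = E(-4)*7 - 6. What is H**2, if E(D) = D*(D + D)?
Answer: 48400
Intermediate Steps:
E(D) = 2*D**2 (E(D) = D*(2*D) = 2*D**2)
H = 220 (H = 2 + ((2*(-4)**2)*7 - 6) = 2 + ((2*16)*7 - 6) = 2 + (32*7 - 6) = 2 + (224 - 6) = 2 + 218 = 220)
H**2 = 220**2 = 48400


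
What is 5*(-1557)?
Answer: -7785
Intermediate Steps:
5*(-1557) = -7785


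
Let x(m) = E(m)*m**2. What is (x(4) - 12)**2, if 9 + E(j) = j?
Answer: 8464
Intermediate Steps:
E(j) = -9 + j
x(m) = m**2*(-9 + m) (x(m) = (-9 + m)*m**2 = m**2*(-9 + m))
(x(4) - 12)**2 = (4**2*(-9 + 4) - 12)**2 = (16*(-5) - 12)**2 = (-80 - 12)**2 = (-92)**2 = 8464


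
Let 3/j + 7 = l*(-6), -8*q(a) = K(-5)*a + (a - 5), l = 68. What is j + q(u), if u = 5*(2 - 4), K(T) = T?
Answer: -14549/3320 ≈ -4.3822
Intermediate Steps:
u = -10 (u = 5*(-2) = -10)
q(a) = 5/8 + a/2 (q(a) = -(-5*a + (a - 5))/8 = -(-5*a + (-5 + a))/8 = -(-5 - 4*a)/8 = 5/8 + a/2)
j = -3/415 (j = 3/(-7 + 68*(-6)) = 3/(-7 - 408) = 3/(-415) = 3*(-1/415) = -3/415 ≈ -0.0072289)
j + q(u) = -3/415 + (5/8 + (1/2)*(-10)) = -3/415 + (5/8 - 5) = -3/415 - 35/8 = -14549/3320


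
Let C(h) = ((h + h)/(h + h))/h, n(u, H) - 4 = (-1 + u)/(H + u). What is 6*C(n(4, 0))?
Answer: 24/19 ≈ 1.2632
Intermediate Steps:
n(u, H) = 4 + (-1 + u)/(H + u)
C(h) = 1/h (C(h) = ((2*h)/((2*h)))/h = ((2*h)*(1/(2*h)))/h = 1/h)
6*C(n(4, 0)) = 6/(((-1 + 4*0 + 5*4)/(0 + 4))) = 6/(((-1 + 0 + 20)/4)) = 6/(((¼)*19)) = 6/(19/4) = 6*(4/19) = 24/19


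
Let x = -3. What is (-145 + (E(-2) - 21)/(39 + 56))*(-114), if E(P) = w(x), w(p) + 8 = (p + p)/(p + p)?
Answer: 82818/5 ≈ 16564.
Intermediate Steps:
w(p) = -7 (w(p) = -8 + (p + p)/(p + p) = -8 + (2*p)/((2*p)) = -8 + (2*p)*(1/(2*p)) = -8 + 1 = -7)
E(P) = -7
(-145 + (E(-2) - 21)/(39 + 56))*(-114) = (-145 + (-7 - 21)/(39 + 56))*(-114) = (-145 - 28/95)*(-114) = -13803/95*(-114) = 82818/5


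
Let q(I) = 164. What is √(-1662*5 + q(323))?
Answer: I*√8146 ≈ 90.255*I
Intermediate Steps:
√(-1662*5 + q(323)) = √(-1662*5 + 164) = √(-8310 + 164) = √(-8146) = I*√8146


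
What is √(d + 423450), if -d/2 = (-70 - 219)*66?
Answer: √461598 ≈ 679.41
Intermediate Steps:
d = 38148 (d = -2*(-70 - 219)*66 = -(-578)*66 = -2*(-19074) = 38148)
√(d + 423450) = √(38148 + 423450) = √461598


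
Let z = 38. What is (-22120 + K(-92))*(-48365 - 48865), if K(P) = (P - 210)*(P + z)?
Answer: 565100760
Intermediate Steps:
K(P) = (-210 + P)*(38 + P) (K(P) = (P - 210)*(P + 38) = (-210 + P)*(38 + P))
(-22120 + K(-92))*(-48365 - 48865) = (-22120 + (-7980 + (-92)**2 - 172*(-92)))*(-48365 - 48865) = (-22120 + (-7980 + 8464 + 15824))*(-97230) = (-22120 + 16308)*(-97230) = -5812*(-97230) = 565100760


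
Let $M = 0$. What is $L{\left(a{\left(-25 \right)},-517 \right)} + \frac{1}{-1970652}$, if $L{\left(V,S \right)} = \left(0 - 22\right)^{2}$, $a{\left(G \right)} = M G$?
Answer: $\frac{953795567}{1970652} \approx 484.0$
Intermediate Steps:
$a{\left(G \right)} = 0$ ($a{\left(G \right)} = 0 G = 0$)
$L{\left(V,S \right)} = 484$ ($L{\left(V,S \right)} = \left(-22\right)^{2} = 484$)
$L{\left(a{\left(-25 \right)},-517 \right)} + \frac{1}{-1970652} = 484 + \frac{1}{-1970652} = 484 - \frac{1}{1970652} = \frac{953795567}{1970652}$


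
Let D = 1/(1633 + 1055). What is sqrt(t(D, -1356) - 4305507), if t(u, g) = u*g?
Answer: I*sqrt(13502071534)/56 ≈ 2075.0*I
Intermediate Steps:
D = 1/2688 ≈ 0.00037202
t(u, g) = g*u
sqrt(t(D, -1356) - 4305507) = sqrt(-1356*1/2688 - 4305507) = sqrt(-113/224 - 4305507) = sqrt(-964433681/224) = I*sqrt(13502071534)/56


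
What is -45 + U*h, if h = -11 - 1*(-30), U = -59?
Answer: -1166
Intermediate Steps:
h = 19 (h = -11 + 30 = 19)
-45 + U*h = -45 - 59*19 = -45 - 1121 = -1166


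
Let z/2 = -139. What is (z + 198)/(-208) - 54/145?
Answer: 23/1885 ≈ 0.012202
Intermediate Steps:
z = -278 (z = 2*(-139) = -278)
(z + 198)/(-208) - 54/145 = (-278 + 198)/(-208) - 54/145 = -80*(-1/208) - 54*1/145 = 5/13 - 54/145 = 23/1885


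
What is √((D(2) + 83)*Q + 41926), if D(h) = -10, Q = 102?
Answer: 2*√12343 ≈ 222.20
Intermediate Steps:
√((D(2) + 83)*Q + 41926) = √((-10 + 83)*102 + 41926) = √(73*102 + 41926) = √(7446 + 41926) = √49372 = 2*√12343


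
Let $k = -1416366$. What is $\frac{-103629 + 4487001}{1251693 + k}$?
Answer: $- \frac{1461124}{54891} \approx -26.619$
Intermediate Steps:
$\frac{-103629 + 4487001}{1251693 + k} = \frac{-103629 + 4487001}{1251693 - 1416366} = \frac{4383372}{-164673} = 4383372 \left(- \frac{1}{164673}\right) = - \frac{1461124}{54891}$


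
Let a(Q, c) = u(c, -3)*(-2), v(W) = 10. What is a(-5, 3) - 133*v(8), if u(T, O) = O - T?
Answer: -1318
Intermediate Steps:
a(Q, c) = 6 + 2*c (a(Q, c) = (-3 - c)*(-2) = 6 + 2*c)
a(-5, 3) - 133*v(8) = (6 + 2*3) - 133*10 = (6 + 6) - 1330 = 12 - 1330 = -1318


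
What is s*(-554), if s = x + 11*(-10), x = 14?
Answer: 53184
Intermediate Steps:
s = -96 (s = 14 + 11*(-10) = 14 - 110 = -96)
s*(-554) = -96*(-554) = 53184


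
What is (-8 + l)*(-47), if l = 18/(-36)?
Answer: 799/2 ≈ 399.50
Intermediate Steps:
l = -½ (l = 18*(-1/36) = -½ ≈ -0.50000)
(-8 + l)*(-47) = (-8 - ½)*(-47) = -17/2*(-47) = 799/2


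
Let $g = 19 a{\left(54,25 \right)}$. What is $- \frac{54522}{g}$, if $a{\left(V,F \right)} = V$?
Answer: $- \frac{3029}{57} \approx -53.14$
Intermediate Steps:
$g = 1026$ ($g = 19 \cdot 54 = 1026$)
$- \frac{54522}{g} = - \frac{54522}{1026} = \left(-54522\right) \frac{1}{1026} = - \frac{3029}{57}$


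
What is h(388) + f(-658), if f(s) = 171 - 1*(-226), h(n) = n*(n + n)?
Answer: 301485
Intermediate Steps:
h(n) = 2*n² (h(n) = n*(2*n) = 2*n²)
f(s) = 397 (f(s) = 171 + 226 = 397)
h(388) + f(-658) = 2*388² + 397 = 2*150544 + 397 = 301088 + 397 = 301485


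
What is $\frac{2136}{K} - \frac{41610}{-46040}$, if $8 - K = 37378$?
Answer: $\frac{72831213}{86025740} \approx 0.84662$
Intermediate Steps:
$K = -37370$ ($K = 8 - 37378 = -37370$)
$\frac{2136}{K} - \frac{41610}{-46040} = \frac{2136}{-37370} - \frac{41610}{-46040} = 2136 \left(- \frac{1}{37370}\right) - - \frac{4161}{4604} = - \frac{1068}{18685} + \frac{4161}{4604} = \frac{72831213}{86025740}$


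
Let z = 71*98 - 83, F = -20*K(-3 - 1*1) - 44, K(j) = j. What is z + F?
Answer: 6911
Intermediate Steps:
F = 36 (F = -20*(-3 - 1*1) - 44 = -20*(-3 - 1) - 44 = -20*(-4) - 44 = 80 - 44 = 36)
z = 6875 (z = 6958 - 83 = 6875)
z + F = 6875 + 36 = 6911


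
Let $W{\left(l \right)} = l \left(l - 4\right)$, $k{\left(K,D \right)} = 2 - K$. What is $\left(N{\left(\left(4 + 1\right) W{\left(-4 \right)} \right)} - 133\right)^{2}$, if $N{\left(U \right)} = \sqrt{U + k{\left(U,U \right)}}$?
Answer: $\left(133 - \sqrt{2}\right)^{2} \approx 17315.0$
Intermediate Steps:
$W{\left(l \right)} = l \left(-4 + l\right)$
$N{\left(U \right)} = \sqrt{2}$ ($N{\left(U \right)} = \sqrt{U - \left(-2 + U\right)} = \sqrt{2}$)
$\left(N{\left(\left(4 + 1\right) W{\left(-4 \right)} \right)} - 133\right)^{2} = \left(\sqrt{2} - 133\right)^{2} = \left(-133 + \sqrt{2}\right)^{2}$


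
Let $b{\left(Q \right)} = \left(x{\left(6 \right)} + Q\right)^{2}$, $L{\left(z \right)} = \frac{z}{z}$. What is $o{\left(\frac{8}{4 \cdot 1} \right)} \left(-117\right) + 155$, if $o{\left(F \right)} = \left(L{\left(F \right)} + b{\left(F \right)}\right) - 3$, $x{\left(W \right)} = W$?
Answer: $-7099$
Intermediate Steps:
$L{\left(z \right)} = 1$
$b{\left(Q \right)} = \left(6 + Q\right)^{2}$
$o{\left(F \right)} = -2 + \left(6 + F\right)^{2}$ ($o{\left(F \right)} = \left(1 + \left(6 + F\right)^{2}\right) - 3 = -2 + \left(6 + F\right)^{2}$)
$o{\left(\frac{8}{4 \cdot 1} \right)} \left(-117\right) + 155 = \left(-2 + \left(6 + \frac{8}{4 \cdot 1}\right)^{2}\right) \left(-117\right) + 155 = \left(-2 + \left(6 + \frac{8}{4}\right)^{2}\right) \left(-117\right) + 155 = \left(-2 + \left(6 + 8 \cdot \frac{1}{4}\right)^{2}\right) \left(-117\right) + 155 = \left(-2 + \left(6 + 2\right)^{2}\right) \left(-117\right) + 155 = \left(-2 + 8^{2}\right) \left(-117\right) + 155 = \left(-2 + 64\right) \left(-117\right) + 155 = 62 \left(-117\right) + 155 = -7254 + 155 = -7099$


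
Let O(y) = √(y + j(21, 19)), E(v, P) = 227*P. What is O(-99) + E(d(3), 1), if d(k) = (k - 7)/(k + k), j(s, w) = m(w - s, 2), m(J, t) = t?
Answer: 227 + I*√97 ≈ 227.0 + 9.8489*I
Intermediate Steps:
j(s, w) = 2
d(k) = (-7 + k)/(2*k) (d(k) = (-7 + k)/((2*k)) = (-7 + k)*(1/(2*k)) = (-7 + k)/(2*k))
O(y) = √(2 + y) (O(y) = √(y + 2) = √(2 + y))
O(-99) + E(d(3), 1) = √(2 - 99) + 227*1 = √(-97) + 227 = I*√97 + 227 = 227 + I*√97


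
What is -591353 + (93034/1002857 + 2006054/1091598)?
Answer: -323680944342353974/547358347743 ≈ -5.9135e+5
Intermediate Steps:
-591353 + (93034/1002857 + 2006054/1091598) = -591353 + (93034*(1/1002857) + 2006054*(1/1091598)) = -591353 + (93034/1002857 + 1003027/545799) = -591353 + 1056670512305/547358347743 = -323680944342353974/547358347743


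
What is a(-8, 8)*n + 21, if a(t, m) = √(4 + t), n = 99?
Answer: 21 + 198*I ≈ 21.0 + 198.0*I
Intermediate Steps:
a(-8, 8)*n + 21 = √(4 - 8)*99 + 21 = √(-4)*99 + 21 = (2*I)*99 + 21 = 198*I + 21 = 21 + 198*I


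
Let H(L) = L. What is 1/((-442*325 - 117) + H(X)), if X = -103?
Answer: -1/143870 ≈ -6.9507e-6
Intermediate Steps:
1/((-442*325 - 117) + H(X)) = 1/((-442*325 - 117) - 103) = 1/((-143650 - 117) - 103) = 1/(-143767 - 103) = 1/(-143870) = -1/143870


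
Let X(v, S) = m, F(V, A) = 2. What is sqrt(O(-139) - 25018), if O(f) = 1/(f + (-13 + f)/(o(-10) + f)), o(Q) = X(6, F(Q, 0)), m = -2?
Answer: I*sqrt(9461455311589)/19447 ≈ 158.17*I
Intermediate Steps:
X(v, S) = -2
o(Q) = -2
O(f) = 1/(f + (-13 + f)/(-2 + f))
sqrt(O(-139) - 25018) = sqrt((-2 - 139)/(-13 + (-139)**2 - 1*(-139)) - 25018) = sqrt(-141/(-13 + 19321 + 139) - 25018) = sqrt(-141/19447 - 25018) = sqrt(-486525187/19447) = I*sqrt(9461455311589)/19447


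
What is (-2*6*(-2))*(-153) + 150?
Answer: -3522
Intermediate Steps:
(-2*6*(-2))*(-153) + 150 = -12*(-2)*(-153) + 150 = 24*(-153) + 150 = -3672 + 150 = -3522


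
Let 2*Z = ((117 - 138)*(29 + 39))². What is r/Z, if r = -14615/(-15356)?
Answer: 14615/15656854752 ≈ 9.3346e-7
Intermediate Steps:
r = 14615/15356 (r = -14615*(-1/15356) = 14615/15356 ≈ 0.95175)
Z = 1019592 (Z = ((117 - 138)*(29 + 39))²/2 = (-21*68)²/2 = (½)*(-1428)² = (½)*2039184 = 1019592)
r/Z = (14615/15356)/1019592 = (14615/15356)*(1/1019592) = 14615/15656854752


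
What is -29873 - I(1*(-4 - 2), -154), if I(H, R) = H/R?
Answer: -2300224/77 ≈ -29873.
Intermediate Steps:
-29873 - I(1*(-4 - 2), -154) = -29873 - 1*(-4 - 2)/(-154) = -29873 - 1*(-6)*(-1)/154 = -29873 - (-6)*(-1)/154 = -29873 - 1*3/77 = -29873 - 3/77 = -2300224/77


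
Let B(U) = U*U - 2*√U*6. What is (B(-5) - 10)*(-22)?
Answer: -330 + 264*I*√5 ≈ -330.0 + 590.32*I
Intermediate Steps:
B(U) = U² - 12*√U
(B(-5) - 10)*(-22) = (((-5)² - 12*I*√5) - 10)*(-22) = ((25 - 12*I*√5) - 10)*(-22) = (15 - 12*I*√5)*(-22) = -330 + 264*I*√5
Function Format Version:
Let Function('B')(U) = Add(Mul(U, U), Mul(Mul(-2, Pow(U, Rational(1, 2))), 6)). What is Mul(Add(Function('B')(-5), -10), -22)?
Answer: Add(-330, Mul(264, I, Pow(5, Rational(1, 2)))) ≈ Add(-330.00, Mul(590.32, I))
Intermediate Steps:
Function('B')(U) = Add(Pow(U, 2), Mul(-12, Pow(U, Rational(1, 2))))
Mul(Add(Function('B')(-5), -10), -22) = Mul(Add(Add(Pow(-5, 2), Mul(-12, Pow(-5, Rational(1, 2)))), -10), -22) = Mul(Add(Add(25, Mul(-12, Mul(I, Pow(5, Rational(1, 2))))), -10), -22) = Mul(Add(Add(25, Mul(-12, I, Pow(5, Rational(1, 2)))), -10), -22) = Mul(Add(15, Mul(-12, I, Pow(5, Rational(1, 2)))), -22) = Add(-330, Mul(264, I, Pow(5, Rational(1, 2))))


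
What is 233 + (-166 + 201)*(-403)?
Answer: -13872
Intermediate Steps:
233 + (-166 + 201)*(-403) = 233 + 35*(-403) = 233 - 14105 = -13872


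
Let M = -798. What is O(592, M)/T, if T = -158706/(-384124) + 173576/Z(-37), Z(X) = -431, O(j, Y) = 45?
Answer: -3725042490/33303152569 ≈ -0.11185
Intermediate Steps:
T = -33303152569/82778722 (T = -158706/(-384124) + 173576/(-431) = -158706*(-1/384124) + 173576*(-1/431) = 79353/192062 - 173576/431 = -33303152569/82778722 ≈ -402.32)
O(592, M)/T = 45/(-33303152569/82778722) = 45*(-82778722/33303152569) = -3725042490/33303152569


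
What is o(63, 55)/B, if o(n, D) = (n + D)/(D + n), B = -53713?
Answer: -1/53713 ≈ -1.8617e-5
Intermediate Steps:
o(n, D) = 1 (o(n, D) = (D + n)/(D + n) = 1)
o(63, 55)/B = 1/(-53713) = 1*(-1/53713) = -1/53713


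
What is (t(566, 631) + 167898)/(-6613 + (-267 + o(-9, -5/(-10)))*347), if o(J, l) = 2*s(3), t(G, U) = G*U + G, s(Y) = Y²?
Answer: -262805/46508 ≈ -5.6507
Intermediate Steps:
t(G, U) = G + G*U
o(J, l) = 18 (o(J, l) = 2*3² = 2*9 = 18)
(t(566, 631) + 167898)/(-6613 + (-267 + o(-9, -5/(-10)))*347) = (566*(1 + 631) + 167898)/(-6613 + (-267 + 18)*347) = (566*632 + 167898)/(-6613 - 249*347) = (357712 + 167898)/(-6613 - 86403) = 525610/(-93016) = 525610*(-1/93016) = -262805/46508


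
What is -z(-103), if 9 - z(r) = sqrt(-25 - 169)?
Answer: -9 + I*sqrt(194) ≈ -9.0 + 13.928*I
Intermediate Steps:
z(r) = 9 - I*sqrt(194) (z(r) = 9 - sqrt(-25 - 169) = 9 - sqrt(-194) = 9 - I*sqrt(194))
-z(-103) = -(9 - I*sqrt(194)) = -9 + I*sqrt(194)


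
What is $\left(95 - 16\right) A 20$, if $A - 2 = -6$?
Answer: $-6320$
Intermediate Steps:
$A = -4$ ($A = 2 - 6 = -4$)
$\left(95 - 16\right) A 20 = \left(95 - 16\right) \left(\left(-4\right) 20\right) = 79 \left(-80\right) = -6320$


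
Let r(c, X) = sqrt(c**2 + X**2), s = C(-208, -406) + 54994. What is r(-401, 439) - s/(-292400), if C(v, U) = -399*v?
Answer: 68993/146200 + sqrt(353522) ≈ 595.05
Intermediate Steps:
s = 137986 (s = -399*(-208) + 54994 = 82992 + 54994 = 137986)
r(c, X) = sqrt(X**2 + c**2)
r(-401, 439) - s/(-292400) = sqrt(439**2 + (-401)**2) - 137986/(-292400) = sqrt(192721 + 160801) - 137986*(-1)/292400 = sqrt(353522) - 1*(-68993/146200) = sqrt(353522) + 68993/146200 = 68993/146200 + sqrt(353522)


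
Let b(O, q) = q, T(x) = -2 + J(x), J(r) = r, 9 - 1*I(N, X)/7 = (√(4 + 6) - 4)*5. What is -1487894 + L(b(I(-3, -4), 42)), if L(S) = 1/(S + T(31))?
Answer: -105640473/71 ≈ -1.4879e+6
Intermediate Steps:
I(N, X) = 203 - 35*√10 (I(N, X) = 63 - 7*(√(4 + 6) - 4)*5 = 63 - 7*(√10 - 4)*5 = 63 - 7*(-4 + √10)*5 = 63 - 7*(-20 + 5*√10) = 63 + (140 - 35*√10) = 203 - 35*√10)
T(x) = -2 + x
L(S) = 1/(29 + S) (L(S) = 1/(S + (-2 + 31)) = 1/(S + 29) = 1/(29 + S))
-1487894 + L(b(I(-3, -4), 42)) = -1487894 + 1/(29 + 42) = -1487894 + 1/71 = -105640473/71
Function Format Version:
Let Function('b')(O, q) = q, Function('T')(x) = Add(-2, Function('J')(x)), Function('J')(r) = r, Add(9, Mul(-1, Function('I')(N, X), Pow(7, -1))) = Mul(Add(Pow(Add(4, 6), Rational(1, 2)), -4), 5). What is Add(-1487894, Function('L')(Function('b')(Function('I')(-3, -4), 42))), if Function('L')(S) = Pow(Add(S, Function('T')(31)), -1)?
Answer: Rational(-105640473, 71) ≈ -1.4879e+6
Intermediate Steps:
Function('I')(N, X) = Add(203, Mul(-35, Pow(10, Rational(1, 2)))) (Function('I')(N, X) = Add(63, Mul(-7, Mul(Add(Pow(Add(4, 6), Rational(1, 2)), -4), 5))) = Add(63, Mul(-7, Mul(Add(Pow(10, Rational(1, 2)), -4), 5))) = Add(63, Mul(-7, Mul(Add(-4, Pow(10, Rational(1, 2))), 5))) = Add(63, Mul(-7, Add(-20, Mul(5, Pow(10, Rational(1, 2)))))) = Add(63, Add(140, Mul(-35, Pow(10, Rational(1, 2))))) = Add(203, Mul(-35, Pow(10, Rational(1, 2)))))
Function('T')(x) = Add(-2, x)
Function('L')(S) = Pow(Add(29, S), -1) (Function('L')(S) = Pow(Add(S, Add(-2, 31)), -1) = Pow(Add(S, 29), -1) = Pow(Add(29, S), -1))
Add(-1487894, Function('L')(Function('b')(Function('I')(-3, -4), 42))) = Add(-1487894, Pow(Add(29, 42), -1)) = Add(-1487894, Pow(71, -1)) = Add(-1487894, Rational(1, 71)) = Rational(-105640473, 71)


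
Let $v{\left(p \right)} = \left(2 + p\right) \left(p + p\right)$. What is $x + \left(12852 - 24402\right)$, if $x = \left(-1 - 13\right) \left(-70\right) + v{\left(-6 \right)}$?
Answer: $-10522$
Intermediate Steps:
$v{\left(p \right)} = 2 p \left(2 + p\right)$ ($v{\left(p \right)} = \left(2 + p\right) 2 p = 2 p \left(2 + p\right)$)
$x = 1028$ ($x = \left(-1 - 13\right) \left(-70\right) + 2 \left(-6\right) \left(2 - 6\right) = \left(-1 - 13\right) \left(-70\right) + 2 \left(-6\right) \left(-4\right) = \left(-14\right) \left(-70\right) + 48 = 980 + 48 = 1028$)
$x + \left(12852 - 24402\right) = 1028 + \left(12852 - 24402\right) = 1028 - 11550 = -10522$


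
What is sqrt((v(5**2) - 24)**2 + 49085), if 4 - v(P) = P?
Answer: sqrt(51110) ≈ 226.08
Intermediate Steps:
v(P) = 4 - P
sqrt((v(5**2) - 24)**2 + 49085) = sqrt(((4 - 1*5**2) - 24)**2 + 49085) = sqrt(((4 - 1*25) - 24)**2 + 49085) = sqrt(((4 - 25) - 24)**2 + 49085) = sqrt((-21 - 24)**2 + 49085) = sqrt((-45)**2 + 49085) = sqrt(2025 + 49085) = sqrt(51110)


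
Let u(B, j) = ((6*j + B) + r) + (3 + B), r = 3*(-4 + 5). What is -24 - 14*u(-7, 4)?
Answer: -248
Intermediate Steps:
r = 3 (r = 3*1 = 3)
u(B, j) = 6 + 2*B + 6*j (u(B, j) = ((6*j + B) + 3) + (3 + B) = ((B + 6*j) + 3) + (3 + B) = (3 + B + 6*j) + (3 + B) = 6 + 2*B + 6*j)
-24 - 14*u(-7, 4) = -24 - 14*(6 + 2*(-7) + 6*4) = -24 - 14*(6 - 14 + 24) = -24 - 14*16 = -24 - 224 = -248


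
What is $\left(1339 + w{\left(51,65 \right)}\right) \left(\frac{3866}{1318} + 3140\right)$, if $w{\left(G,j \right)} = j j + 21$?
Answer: $\frac{11567612905}{659} \approx 1.7553 \cdot 10^{7}$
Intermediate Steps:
$w{\left(G,j \right)} = 21 + j^{2}$ ($w{\left(G,j \right)} = j^{2} + 21 = 21 + j^{2}$)
$\left(1339 + w{\left(51,65 \right)}\right) \left(\frac{3866}{1318} + 3140\right) = \left(1339 + \left(21 + 65^{2}\right)\right) \left(\frac{3866}{1318} + 3140\right) = \left(1339 + \left(21 + 4225\right)\right) \left(3866 \cdot \frac{1}{1318} + 3140\right) = \left(1339 + 4246\right) \left(\frac{1933}{659} + 3140\right) = 5585 \cdot \frac{2071193}{659} = \frac{11567612905}{659}$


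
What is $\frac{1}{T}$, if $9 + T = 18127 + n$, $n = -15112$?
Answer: $\frac{1}{3006} \approx 0.00033267$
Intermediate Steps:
$T = 3006$ ($T = -9 + \left(18127 - 15112\right) = -9 + 3015 = 3006$)
$\frac{1}{T} = \frac{1}{3006}$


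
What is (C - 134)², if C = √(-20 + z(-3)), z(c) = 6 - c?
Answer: (134 - I*√11)² ≈ 17945.0 - 888.86*I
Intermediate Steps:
C = I*√11 (C = √(-20 + (6 - 1*(-3))) = √(-20 + (6 + 3)) = √(-20 + 9) = √(-11) = I*√11 ≈ 3.3166*I)
(C - 134)² = (I*√11 - 134)² = (-134 + I*√11)²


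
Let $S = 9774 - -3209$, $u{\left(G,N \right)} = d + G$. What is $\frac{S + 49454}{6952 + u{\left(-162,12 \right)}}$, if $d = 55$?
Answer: $\frac{62437}{6845} \approx 9.1216$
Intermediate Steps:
$u{\left(G,N \right)} = 55 + G$
$S = 12983$ ($S = 9774 + 3209 = 12983$)
$\frac{S + 49454}{6952 + u{\left(-162,12 \right)}} = \frac{12983 + 49454}{6952 + \left(55 - 162\right)} = \frac{62437}{6952 - 107} = \frac{62437}{6845}$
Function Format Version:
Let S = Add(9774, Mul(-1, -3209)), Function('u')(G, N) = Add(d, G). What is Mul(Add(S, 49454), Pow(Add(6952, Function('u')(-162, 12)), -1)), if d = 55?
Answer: Rational(62437, 6845) ≈ 9.1216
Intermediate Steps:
Function('u')(G, N) = Add(55, G)
S = 12983 (S = Add(9774, 3209) = 12983)
Mul(Add(S, 49454), Pow(Add(6952, Function('u')(-162, 12)), -1)) = Mul(Add(12983, 49454), Pow(Add(6952, Add(55, -162)), -1)) = Mul(62437, Pow(Add(6952, -107), -1)) = Mul(62437, Pow(6845, -1)) = Mul(62437, Rational(1, 6845)) = Rational(62437, 6845)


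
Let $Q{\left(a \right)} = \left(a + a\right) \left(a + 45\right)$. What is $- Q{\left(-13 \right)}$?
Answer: $832$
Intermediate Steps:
$Q{\left(a \right)} = 2 a \left(45 + a\right)$
$- Q{\left(-13 \right)} = - 2 \left(-13\right) \left(45 - 13\right) = - 2 \left(-13\right) 32 = \left(-1\right) \left(-832\right) = 832$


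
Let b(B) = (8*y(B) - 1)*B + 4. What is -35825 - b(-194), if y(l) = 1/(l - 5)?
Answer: -7170129/199 ≈ -36031.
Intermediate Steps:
y(l) = 1/(-5 + l)
b(B) = 4 + B*(-1 + 8/(-5 + B)) (b(B) = (8/(-5 + B) - 1)*B + 4 = (-1 + 8/(-5 + B))*B + 4 = B*(-1 + 8/(-5 + B)) + 4 = 4 + B*(-1 + 8/(-5 + B)))
-35825 - b(-194) = -35825 - (-20 - 1*(-194)² + 17*(-194))/(-5 - 194) = -35825 - (-20 - 1*37636 - 3298)/(-199) = -35825 - (-1)*(-20 - 37636 - 3298)/199 = -35825 - (-1)*(-40954)/199 = -35825 - 1*40954/199 = -35825 - 40954/199 = -7170129/199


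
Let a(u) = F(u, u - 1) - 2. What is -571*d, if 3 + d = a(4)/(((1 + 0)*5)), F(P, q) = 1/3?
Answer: 5710/3 ≈ 1903.3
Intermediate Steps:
F(P, q) = ⅓
a(u) = -5/3 (a(u) = ⅓ - 2 = -5/3)
d = -10/3 (d = -3 - 5*1/(5*(1 + 0))/3 = -3 - 5/(3*(1*5)) = -3 - 5/3/5 = -3 - 5/3*⅕ = -3 - ⅓ = -10/3 ≈ -3.3333)
-571*d = -571*(-10/3) = 5710/3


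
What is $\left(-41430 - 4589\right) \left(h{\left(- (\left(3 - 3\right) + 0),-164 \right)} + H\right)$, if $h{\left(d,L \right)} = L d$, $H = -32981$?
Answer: $1517752639$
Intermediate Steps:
$\left(-41430 - 4589\right) \left(h{\left(- (\left(3 - 3\right) + 0),-164 \right)} + H\right) = \left(-41430 - 4589\right) \left(- 164 \left(- (\left(3 - 3\right) + 0)\right) - 32981\right) = - 46019 \left(- 164 \left(- (\left(3 - 3\right) + 0)\right) - 32981\right) = - 46019 \left(- 164 \left(- (0 + 0)\right) - 32981\right) = - 46019 \left(- 164 \left(\left(-1\right) 0\right) - 32981\right) = - 46019 \left(\left(-164\right) 0 - 32981\right) = - 46019 \left(0 - 32981\right) = \left(-46019\right) \left(-32981\right) = 1517752639$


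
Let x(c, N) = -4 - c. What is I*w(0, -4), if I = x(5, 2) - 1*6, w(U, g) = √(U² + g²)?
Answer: -60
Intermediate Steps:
I = -15 (I = (-4 - 1*5) - 1*6 = (-4 - 5) - 6 = -9 - 6 = -15)
I*w(0, -4) = -15*√(0² + (-4)²) = -15*√(0 + 16) = -15*√16 = -15*4 = -60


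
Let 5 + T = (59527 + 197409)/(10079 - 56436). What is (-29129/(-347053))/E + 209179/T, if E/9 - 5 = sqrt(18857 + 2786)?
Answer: -218255891364088071601/11000022433819902 + 29129*sqrt(21643)/67523325786 ≈ -19841.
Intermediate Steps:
T = -488721/46357 (T = -5 + (59527 + 197409)/(10079 - 56436) = -5 + 256936/(-46357) = -5 + 256936*(-1/46357) = -5 - 256936/46357 = -488721/46357 ≈ -10.543)
E = 45 + 9*sqrt(21643) (E = 45 + 9*sqrt(18857 + 2786) = 45 + 9*sqrt(21643) ≈ 1369.0)
(-29129/(-347053))/E + 209179/T = (-29129/(-347053))/(45 + 9*sqrt(21643)) + 209179/(-488721/46357) = (-29129*(-1/347053))/(45 + 9*sqrt(21643)) + 209179*(-46357/488721) = 29129/(347053*(45 + 9*sqrt(21643))) - 9696910903/488721 = -9696910903/488721 + 29129/(347053*(45 + 9*sqrt(21643)))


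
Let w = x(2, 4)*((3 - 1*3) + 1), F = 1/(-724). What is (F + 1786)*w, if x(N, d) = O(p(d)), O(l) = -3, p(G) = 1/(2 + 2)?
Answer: -3879189/724 ≈ -5358.0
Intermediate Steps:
p(G) = 1/4
F = -1/724 ≈ -0.0013812
x(N, d) = -3
w = -3 (w = -3*((3 - 1*3) + 1) = -3*((3 - 3) + 1) = -3*(0 + 1) = -3*1 = -3)
(F + 1786)*w = (-1/724 + 1786)*(-3) = (1293063/724)*(-3) = -3879189/724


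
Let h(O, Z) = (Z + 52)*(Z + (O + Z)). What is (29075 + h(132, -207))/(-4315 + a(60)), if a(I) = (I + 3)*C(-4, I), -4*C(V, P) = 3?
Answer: -291140/17449 ≈ -16.685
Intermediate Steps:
C(V, P) = -¾ (C(V, P) = -¼*3 = -¾)
a(I) = -9/4 - 3*I/4 (a(I) = (I + 3)*(-¾) = (3 + I)*(-¾) = -9/4 - 3*I/4)
h(O, Z) = (52 + Z)*(O + 2*Z)
(29075 + h(132, -207))/(-4315 + a(60)) = (29075 + (2*(-207)² + 52*132 + 104*(-207) + 132*(-207)))/(-4315 + (-9/4 - ¾*60)) = (29075 + (2*42849 + 6864 - 21528 - 27324))/(-4315 + (-9/4 - 45)) = (29075 + (85698 + 6864 - 21528 - 27324))/(-4315 - 189/4) = (29075 + 43710)/(-17449/4) = 72785*(-4/17449) = -291140/17449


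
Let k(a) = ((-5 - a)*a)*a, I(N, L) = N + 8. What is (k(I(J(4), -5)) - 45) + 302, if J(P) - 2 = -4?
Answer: -139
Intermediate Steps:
J(P) = -2 (J(P) = 2 - 4 = -2)
I(N, L) = 8 + N
k(a) = a**2*(-5 - a) (k(a) = (a*(-5 - a))*a = a**2*(-5 - a))
(k(I(J(4), -5)) - 45) + 302 = ((8 - 2)**2*(-5 - (8 - 2)) - 45) + 302 = (6**2*(-5 - 1*6) - 45) + 302 = (36*(-5 - 6) - 45) + 302 = (36*(-11) - 45) + 302 = (-396 - 45) + 302 = -441 + 302 = -139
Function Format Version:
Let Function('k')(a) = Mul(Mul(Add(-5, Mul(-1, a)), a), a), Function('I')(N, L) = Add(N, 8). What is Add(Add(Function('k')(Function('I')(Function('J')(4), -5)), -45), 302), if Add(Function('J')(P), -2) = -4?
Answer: -139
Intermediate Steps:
Function('J')(P) = -2 (Function('J')(P) = Add(2, -4) = -2)
Function('I')(N, L) = Add(8, N)
Function('k')(a) = Mul(Pow(a, 2), Add(-5, Mul(-1, a))) (Function('k')(a) = Mul(Mul(a, Add(-5, Mul(-1, a))), a) = Mul(Pow(a, 2), Add(-5, Mul(-1, a))))
Add(Add(Function('k')(Function('I')(Function('J')(4), -5)), -45), 302) = Add(Add(Mul(Pow(Add(8, -2), 2), Add(-5, Mul(-1, Add(8, -2)))), -45), 302) = Add(Add(Mul(Pow(6, 2), Add(-5, Mul(-1, 6))), -45), 302) = Add(Add(Mul(36, Add(-5, -6)), -45), 302) = Add(Add(Mul(36, -11), -45), 302) = Add(Add(-396, -45), 302) = Add(-441, 302) = -139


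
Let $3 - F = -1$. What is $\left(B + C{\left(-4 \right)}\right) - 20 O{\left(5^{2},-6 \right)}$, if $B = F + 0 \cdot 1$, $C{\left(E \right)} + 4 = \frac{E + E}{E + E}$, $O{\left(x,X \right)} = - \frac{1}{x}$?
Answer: $\frac{9}{5} \approx 1.8$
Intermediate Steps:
$F = 4$ ($F = 3 - -1 = 3 + 1 = 4$)
$C{\left(E \right)} = -3$ ($C{\left(E \right)} = -4 + \frac{E + E}{E + E} = -4 + \frac{2 E}{2 E} = -4 + 2 E \frac{1}{2 E} = -4 + 1 = -3$)
$B = 4$ ($B = 4 + 0 \cdot 1 = 4 + 0 = 4$)
$\left(B + C{\left(-4 \right)}\right) - 20 O{\left(5^{2},-6 \right)} = \left(4 - 3\right) - 20 \left(- \frac{1}{5^{2}}\right) = 1 - 20 \left(- \frac{1}{25}\right) = 1 - 20 \left(\left(-1\right) \frac{1}{25}\right) = 1 - - \frac{4}{5} = 1 + \frac{4}{5} = \frac{9}{5}$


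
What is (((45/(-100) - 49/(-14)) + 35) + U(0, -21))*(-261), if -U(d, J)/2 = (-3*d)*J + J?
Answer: -417861/20 ≈ -20893.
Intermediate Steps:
U(d, J) = -2*J + 6*J*d (U(d, J) = -2*((-3*d)*J + J) = -2*(-3*J*d + J) = -2*(J - 3*J*d) = -2*J + 6*J*d)
(((45/(-100) - 49/(-14)) + 35) + U(0, -21))*(-261) = (((45/(-100) - 49/(-14)) + 35) + 2*(-21)*(-1 + 3*0))*(-261) = (((45*(-1/100) - 49*(-1/14)) + 35) + 2*(-21)*(-1 + 0))*(-261) = (((-9/20 + 7/2) + 35) + 2*(-21)*(-1))*(-261) = ((61/20 + 35) + 42)*(-261) = (761/20 + 42)*(-261) = (1601/20)*(-261) = -417861/20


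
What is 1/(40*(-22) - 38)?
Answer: -1/918 ≈ -0.0010893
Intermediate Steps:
1/(40*(-22) - 38) = 1/(-880 - 38) = 1/(-918) = -1/918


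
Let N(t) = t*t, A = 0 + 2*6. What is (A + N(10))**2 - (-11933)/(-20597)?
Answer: 258356835/20597 ≈ 12543.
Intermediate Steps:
A = 12 (A = 0 + 12 = 12)
N(t) = t**2
(A + N(10))**2 - (-11933)/(-20597) = (12 + 10**2)**2 - (-11933)/(-20597) = (12 + 100)**2 - (-11933)*(-1)/20597 = 112**2 - 1*11933/20597 = 12544 - 11933/20597 = 258356835/20597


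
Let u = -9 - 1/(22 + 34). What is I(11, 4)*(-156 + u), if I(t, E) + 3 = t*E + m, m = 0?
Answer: -378881/56 ≈ -6765.7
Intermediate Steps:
I(t, E) = -3 + E*t (I(t, E) = -3 + (t*E + 0) = -3 + (E*t + 0) = -3 + E*t)
u = -505/56 (u = -9 - 1/56 = -505/56 ≈ -9.0179)
I(11, 4)*(-156 + u) = (-3 + 4*11)*(-156 - 505/56) = (-3 + 44)*(-9241/56) = 41*(-9241/56) = -378881/56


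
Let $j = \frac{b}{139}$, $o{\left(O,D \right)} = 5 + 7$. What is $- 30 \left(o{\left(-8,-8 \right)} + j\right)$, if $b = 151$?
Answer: $- \frac{54570}{139} \approx -392.59$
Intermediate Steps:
$o{\left(O,D \right)} = 12$
$j = \frac{151}{139} \approx 1.0863$
$- 30 \left(o{\left(-8,-8 \right)} + j\right) = - 30 \left(12 + \frac{151}{139}\right) = \left(-30\right) \frac{1819}{139} = - \frac{54570}{139}$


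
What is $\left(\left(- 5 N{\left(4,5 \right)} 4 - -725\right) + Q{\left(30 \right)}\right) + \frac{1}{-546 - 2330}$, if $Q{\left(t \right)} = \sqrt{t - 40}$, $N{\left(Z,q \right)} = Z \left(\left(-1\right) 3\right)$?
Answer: $\frac{2775339}{2876} + i \sqrt{10} \approx 965.0 + 3.1623 i$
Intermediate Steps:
$N{\left(Z,q \right)} = - 3 Z$ ($N{\left(Z,q \right)} = Z \left(-3\right) = - 3 Z$)
$Q{\left(t \right)} = \sqrt{-40 + t}$
$\left(\left(- 5 N{\left(4,5 \right)} 4 - -725\right) + Q{\left(30 \right)}\right) + \frac{1}{-546 - 2330} = \left(\left(- 5 \left(\left(-3\right) 4\right) 4 - -725\right) + \sqrt{-40 + 30}\right) + \frac{1}{-546 - 2330} = \left(\left(\left(-5\right) \left(-12\right) 4 + 725\right) + \sqrt{-10}\right) + \frac{1}{-2876} = \left(\left(60 \cdot 4 + 725\right) + i \sqrt{10}\right) - \frac{1}{2876} = \left(\left(240 + 725\right) + i \sqrt{10}\right) - \frac{1}{2876} = \left(965 + i \sqrt{10}\right) - \frac{1}{2876} = \frac{2775339}{2876} + i \sqrt{10}$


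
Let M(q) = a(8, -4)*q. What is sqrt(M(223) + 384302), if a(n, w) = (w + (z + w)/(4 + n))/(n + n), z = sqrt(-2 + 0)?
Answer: sqrt(221323164 + 669*I*sqrt(2))/24 ≈ 619.87 + 0.0013249*I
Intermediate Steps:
z = I*sqrt(2) (z = sqrt(-2) = I*sqrt(2) ≈ 1.4142*I)
a(n, w) = (w + (w + I*sqrt(2))/(4 + n))/(2*n) (a(n, w) = (w + (I*sqrt(2) + w)/(4 + n))/(n + n) = (w + (w + I*sqrt(2))/(4 + n))/((2*n)) = (w + (w + I*sqrt(2))/(4 + n))*(1/(2*n)) = (w + (w + I*sqrt(2))/(4 + n))/(2*n))
M(q) = q*(-13/48 + I*sqrt(2)/192) (M(q) = ((1/2)*(5*(-4) + I*sqrt(2) + 8*(-4))/(8*(4 + 8)))*q = ((1/2)*(1/8)*(-20 + I*sqrt(2) - 32)/12)*q = ((1/2)*(1/8)*(1/12)*(-52 + I*sqrt(2)))*q = (-13/48 + I*sqrt(2)/192)*q = q*(-13/48 + I*sqrt(2)/192))
sqrt(M(223) + 384302) = sqrt((1/192)*223*(-52 + I*sqrt(2)) + 384302) = sqrt((-2899/48 + 223*I*sqrt(2)/192) + 384302) = sqrt(18443597/48 + 223*I*sqrt(2)/192)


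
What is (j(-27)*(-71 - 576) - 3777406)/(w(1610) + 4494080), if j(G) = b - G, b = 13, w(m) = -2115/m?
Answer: -1224658092/1447093337 ≈ -0.84629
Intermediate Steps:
j(G) = 13 - G
(j(-27)*(-71 - 576) - 3777406)/(w(1610) + 4494080) = ((13 - 1*(-27))*(-71 - 576) - 3777406)/(-2115/1610 + 4494080) = ((13 + 27)*(-647) - 3777406)/(-2115*1/1610 + 4494080) = (40*(-647) - 3777406)/(-423/322 + 4494080) = (-25880 - 3777406)/(1447093337/322) = -3803286*322/1447093337 = -1224658092/1447093337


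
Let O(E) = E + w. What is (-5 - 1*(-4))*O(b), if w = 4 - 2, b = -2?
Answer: 0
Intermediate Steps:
w = 2
O(E) = 2 + E (O(E) = E + 2 = 2 + E)
(-5 - 1*(-4))*O(b) = (-5 - 1*(-4))*(2 - 2) = (-5 + 4)*0 = -1*0 = 0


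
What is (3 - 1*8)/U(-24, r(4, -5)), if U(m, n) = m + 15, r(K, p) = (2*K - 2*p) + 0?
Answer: 5/9 ≈ 0.55556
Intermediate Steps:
r(K, p) = -2*p + 2*K (r(K, p) = (-2*p + 2*K) + 0 = -2*p + 2*K)
U(m, n) = 15 + m
(3 - 1*8)/U(-24, r(4, -5)) = (3 - 1*8)/(15 - 24) = (3 - 8)/(-9) = -⅑*(-5) = 5/9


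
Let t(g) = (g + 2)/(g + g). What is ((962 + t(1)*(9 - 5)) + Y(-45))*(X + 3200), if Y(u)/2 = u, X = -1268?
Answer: 1696296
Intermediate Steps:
Y(u) = 2*u
t(g) = (2 + g)/(2*g) (t(g) = (2 + g)/((2*g)) = (2 + g)*(1/(2*g)) = (2 + g)/(2*g))
((962 + t(1)*(9 - 5)) + Y(-45))*(X + 3200) = ((962 + ((½)*(2 + 1)/1)*(9 - 5)) + 2*(-45))*(-1268 + 3200) = ((962 + ((½)*1*3)*4) - 90)*1932 = ((962 + (3/2)*4) - 90)*1932 = ((962 + 6) - 90)*1932 = (968 - 90)*1932 = 878*1932 = 1696296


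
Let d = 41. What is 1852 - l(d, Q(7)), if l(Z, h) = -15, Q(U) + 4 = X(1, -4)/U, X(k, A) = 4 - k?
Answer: 1867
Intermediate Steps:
Q(U) = -4 + 3/U (Q(U) = -4 + (4 - 1*1)/U = -4 + (4 - 1)/U = -4 + 3/U)
1852 - l(d, Q(7)) = 1852 - 1*(-15) = 1852 + 15 = 1867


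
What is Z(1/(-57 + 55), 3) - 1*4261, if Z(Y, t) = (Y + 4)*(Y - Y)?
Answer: -4261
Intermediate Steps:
Z(Y, t) = 0 (Z(Y, t) = (4 + Y)*0 = 0)
Z(1/(-57 + 55), 3) - 1*4261 = 0 - 1*4261 = 0 - 4261 = -4261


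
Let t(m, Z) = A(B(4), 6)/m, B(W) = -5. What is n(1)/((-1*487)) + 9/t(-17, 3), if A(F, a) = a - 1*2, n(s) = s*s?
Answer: -74515/1948 ≈ -38.252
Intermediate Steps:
n(s) = s**2
A(F, a) = -2 + a (A(F, a) = a - 2 = -2 + a)
t(m, Z) = 4/m (t(m, Z) = (-2 + 6)/m = 4/m)
n(1)/((-1*487)) + 9/t(-17, 3) = 1**2/((-1*487)) + 9/((4/(-17))) = 1/(-487) + 9/((4*(-1/17))) = 1*(-1/487) + 9/(-4/17) = -1/487 + 9*(-17/4) = -1/487 - 153/4 = -74515/1948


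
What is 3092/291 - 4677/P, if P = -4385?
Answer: 14919427/1276035 ≈ 11.692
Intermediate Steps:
3092/291 - 4677/P = 3092/291 - 4677/(-4385) = 3092*(1/291) - 4677*(-1/4385) = 3092/291 + 4677/4385 = 14919427/1276035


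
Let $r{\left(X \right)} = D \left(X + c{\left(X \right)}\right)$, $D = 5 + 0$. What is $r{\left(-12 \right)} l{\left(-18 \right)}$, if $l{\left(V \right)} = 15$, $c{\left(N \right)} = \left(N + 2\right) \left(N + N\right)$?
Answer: $17100$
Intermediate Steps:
$c{\left(N \right)} = 2 N \left(2 + N\right)$ ($c{\left(N \right)} = \left(2 + N\right) 2 N = 2 N \left(2 + N\right)$)
$D = 5$
$r{\left(X \right)} = 5 X + 10 X \left(2 + X\right)$ ($r{\left(X \right)} = 5 \left(X + 2 X \left(2 + X\right)\right) = 5 X + 10 X \left(2 + X\right)$)
$r{\left(-12 \right)} l{\left(-18 \right)} = 5 \left(-12\right) \left(5 + 2 \left(-12\right)\right) 15 = 5 \left(-12\right) \left(5 - 24\right) 15 = 5 \left(-12\right) \left(-19\right) 15 = 1140 \cdot 15 = 17100$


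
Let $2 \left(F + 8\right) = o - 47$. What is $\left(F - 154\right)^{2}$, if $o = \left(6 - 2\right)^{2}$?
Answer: $\frac{126025}{4} \approx 31506.0$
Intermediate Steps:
$o = 16$ ($o = 4^{2} = 16$)
$F = - \frac{47}{2}$ ($F = -8 + \frac{16 - 47}{2} = -8 + \frac{1}{2} \left(-31\right) = -8 - \frac{31}{2} = - \frac{47}{2} \approx -23.5$)
$\left(F - 154\right)^{2} = \left(- \frac{47}{2} - 154\right)^{2} = \left(- \frac{355}{2}\right)^{2} = \frac{126025}{4}$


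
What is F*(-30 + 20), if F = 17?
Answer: -170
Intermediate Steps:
F*(-30 + 20) = 17*(-30 + 20) = 17*(-10) = -170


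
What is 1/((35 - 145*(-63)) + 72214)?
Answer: 1/81384 ≈ 1.2287e-5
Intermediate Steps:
1/((35 - 145*(-63)) + 72214) = 1/((35 + 9135) + 72214) = 1/(9170 + 72214) = 1/81384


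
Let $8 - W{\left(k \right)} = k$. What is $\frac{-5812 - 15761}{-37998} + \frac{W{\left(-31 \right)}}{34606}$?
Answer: $\frac{1598370}{2809741} \approx 0.56887$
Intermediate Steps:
$W{\left(k \right)} = 8 - k$
$\frac{-5812 - 15761}{-37998} + \frac{W{\left(-31 \right)}}{34606} = \frac{-5812 - 15761}{-37998} + \frac{8 - -31}{34606} = \left(-21573\right) \left(- \frac{1}{37998}\right) + \left(8 + 31\right) \frac{1}{34606} = \frac{2397}{4222} + 39 \cdot \frac{1}{34606} = \frac{2397}{4222} + \frac{3}{2662} = \frac{1598370}{2809741}$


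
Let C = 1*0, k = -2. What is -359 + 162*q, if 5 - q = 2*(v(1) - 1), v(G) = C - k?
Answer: 127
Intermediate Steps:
C = 0
v(G) = 2 (v(G) = 0 - 1*(-2) = 0 + 2 = 2)
q = 3 (q = 5 - 2*(2 - 1) = 5 - 2 = 3)
-359 + 162*q = -359 + 162*3 = -359 + 486 = 127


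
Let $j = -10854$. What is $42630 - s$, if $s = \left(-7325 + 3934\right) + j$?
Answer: $56875$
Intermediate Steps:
$s = -14245$ ($s = \left(-7325 + 3934\right) - 10854 = -3391 - 10854 = -14245$)
$42630 - s = 42630 - -14245 = 42630 + 14245 = 56875$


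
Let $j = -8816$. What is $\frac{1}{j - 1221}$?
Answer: $- \frac{1}{10037} \approx -9.9631 \cdot 10^{-5}$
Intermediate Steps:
$\frac{1}{j - 1221} = \frac{1}{-8816 - 1221} = \frac{1}{-10037} = - \frac{1}{10037}$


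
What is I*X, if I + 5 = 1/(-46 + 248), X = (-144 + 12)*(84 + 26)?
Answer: 7325340/101 ≈ 72528.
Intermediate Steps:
X = -14520 (X = -132*110 = -14520)
I = -1009/202 (I = -5 + 1/(-46 + 248) = -5 + 1/202 = -1009/202 ≈ -4.9950)
I*X = -1009/202*(-14520) = 7325340/101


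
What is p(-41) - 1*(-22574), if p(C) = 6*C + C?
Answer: 22287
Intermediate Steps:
p(C) = 7*C
p(-41) - 1*(-22574) = 7*(-41) - 1*(-22574) = -287 + 22574 = 22287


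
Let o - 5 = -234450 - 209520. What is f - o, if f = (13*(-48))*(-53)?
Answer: 477037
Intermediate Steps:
f = 33072 (f = -624*(-53) = 33072)
o = -443965 (o = 5 + (-234450 - 209520) = 5 - 443970 = -443965)
f - o = 33072 - 1*(-443965) = 33072 + 443965 = 477037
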